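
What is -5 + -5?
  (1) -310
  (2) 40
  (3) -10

-5 + -5 = -10
3) -10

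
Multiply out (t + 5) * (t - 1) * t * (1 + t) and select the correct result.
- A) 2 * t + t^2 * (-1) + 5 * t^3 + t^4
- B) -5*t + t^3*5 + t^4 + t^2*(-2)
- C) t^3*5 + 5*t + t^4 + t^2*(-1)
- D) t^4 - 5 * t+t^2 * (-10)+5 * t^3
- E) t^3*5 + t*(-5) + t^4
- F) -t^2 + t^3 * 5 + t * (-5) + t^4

Expanding (t + 5) * (t - 1) * t * (1 + t):
= -t^2 + t^3 * 5 + t * (-5) + t^4
F) -t^2 + t^3 * 5 + t * (-5) + t^4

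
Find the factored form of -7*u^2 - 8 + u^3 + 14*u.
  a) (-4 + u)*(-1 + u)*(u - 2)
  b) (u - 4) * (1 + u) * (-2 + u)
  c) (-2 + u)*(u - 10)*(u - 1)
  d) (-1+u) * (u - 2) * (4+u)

We need to factor -7*u^2 - 8 + u^3 + 14*u.
The factored form is (-4 + u)*(-1 + u)*(u - 2).
a) (-4 + u)*(-1 + u)*(u - 2)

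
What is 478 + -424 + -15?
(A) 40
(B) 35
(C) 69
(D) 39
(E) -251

First: 478 + -424 = 54
Then: 54 + -15 = 39
D) 39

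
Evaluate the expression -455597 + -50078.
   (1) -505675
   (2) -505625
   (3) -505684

-455597 + -50078 = -505675
1) -505675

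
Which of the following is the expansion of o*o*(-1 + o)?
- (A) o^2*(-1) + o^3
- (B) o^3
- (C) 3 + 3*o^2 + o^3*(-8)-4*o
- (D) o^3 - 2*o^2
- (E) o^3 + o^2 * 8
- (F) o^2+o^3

Expanding o*o*(-1 + o):
= o^2*(-1) + o^3
A) o^2*(-1) + o^3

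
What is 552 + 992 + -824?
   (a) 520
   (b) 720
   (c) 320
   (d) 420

First: 552 + 992 = 1544
Then: 1544 + -824 = 720
b) 720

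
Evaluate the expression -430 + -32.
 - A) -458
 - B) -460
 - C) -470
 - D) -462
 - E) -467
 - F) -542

-430 + -32 = -462
D) -462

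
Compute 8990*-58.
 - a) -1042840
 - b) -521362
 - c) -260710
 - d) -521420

8990 * -58 = -521420
d) -521420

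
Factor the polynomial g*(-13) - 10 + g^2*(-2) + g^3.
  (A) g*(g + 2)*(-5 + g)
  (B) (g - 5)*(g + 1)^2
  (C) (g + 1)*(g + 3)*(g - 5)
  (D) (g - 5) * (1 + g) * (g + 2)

We need to factor g*(-13) - 10 + g^2*(-2) + g^3.
The factored form is (g - 5) * (1 + g) * (g + 2).
D) (g - 5) * (1 + g) * (g + 2)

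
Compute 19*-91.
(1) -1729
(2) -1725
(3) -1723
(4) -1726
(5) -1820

19 * -91 = -1729
1) -1729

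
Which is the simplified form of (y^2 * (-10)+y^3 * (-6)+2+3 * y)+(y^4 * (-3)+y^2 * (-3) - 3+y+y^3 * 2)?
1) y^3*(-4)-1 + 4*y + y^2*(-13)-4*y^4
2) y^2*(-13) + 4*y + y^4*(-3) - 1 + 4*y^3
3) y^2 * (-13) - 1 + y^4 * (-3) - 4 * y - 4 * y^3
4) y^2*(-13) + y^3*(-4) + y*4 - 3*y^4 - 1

Adding the polynomials and combining like terms:
(y^2*(-10) + y^3*(-6) + 2 + 3*y) + (y^4*(-3) + y^2*(-3) - 3 + y + y^3*2)
= y^2*(-13) + y^3*(-4) + y*4 - 3*y^4 - 1
4) y^2*(-13) + y^3*(-4) + y*4 - 3*y^4 - 1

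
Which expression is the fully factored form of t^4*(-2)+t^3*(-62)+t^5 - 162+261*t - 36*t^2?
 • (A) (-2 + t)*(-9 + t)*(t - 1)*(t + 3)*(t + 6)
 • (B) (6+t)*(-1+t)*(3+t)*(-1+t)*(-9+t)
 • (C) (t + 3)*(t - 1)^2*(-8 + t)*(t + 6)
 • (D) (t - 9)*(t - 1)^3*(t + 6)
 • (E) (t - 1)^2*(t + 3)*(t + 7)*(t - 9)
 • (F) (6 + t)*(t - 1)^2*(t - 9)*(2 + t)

We need to factor t^4*(-2)+t^3*(-62)+t^5 - 162+261*t - 36*t^2.
The factored form is (6+t)*(-1+t)*(3+t)*(-1+t)*(-9+t).
B) (6+t)*(-1+t)*(3+t)*(-1+t)*(-9+t)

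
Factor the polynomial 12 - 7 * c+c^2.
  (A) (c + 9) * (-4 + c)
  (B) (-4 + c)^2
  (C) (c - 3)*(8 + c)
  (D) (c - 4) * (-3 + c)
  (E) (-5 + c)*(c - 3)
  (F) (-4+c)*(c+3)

We need to factor 12 - 7 * c+c^2.
The factored form is (c - 4) * (-3 + c).
D) (c - 4) * (-3 + c)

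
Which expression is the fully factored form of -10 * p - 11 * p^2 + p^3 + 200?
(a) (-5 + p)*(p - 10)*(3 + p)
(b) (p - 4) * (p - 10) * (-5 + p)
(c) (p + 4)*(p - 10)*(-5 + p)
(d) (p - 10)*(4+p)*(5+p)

We need to factor -10 * p - 11 * p^2 + p^3 + 200.
The factored form is (p + 4)*(p - 10)*(-5 + p).
c) (p + 4)*(p - 10)*(-5 + p)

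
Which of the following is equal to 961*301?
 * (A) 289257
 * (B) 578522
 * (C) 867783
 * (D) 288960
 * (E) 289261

961 * 301 = 289261
E) 289261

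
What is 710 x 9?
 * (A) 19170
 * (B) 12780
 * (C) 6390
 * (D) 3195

710 * 9 = 6390
C) 6390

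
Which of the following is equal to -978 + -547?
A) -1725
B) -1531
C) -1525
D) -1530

-978 + -547 = -1525
C) -1525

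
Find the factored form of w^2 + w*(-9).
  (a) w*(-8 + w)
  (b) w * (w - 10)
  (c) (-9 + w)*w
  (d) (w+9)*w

We need to factor w^2 + w*(-9).
The factored form is (-9 + w)*w.
c) (-9 + w)*w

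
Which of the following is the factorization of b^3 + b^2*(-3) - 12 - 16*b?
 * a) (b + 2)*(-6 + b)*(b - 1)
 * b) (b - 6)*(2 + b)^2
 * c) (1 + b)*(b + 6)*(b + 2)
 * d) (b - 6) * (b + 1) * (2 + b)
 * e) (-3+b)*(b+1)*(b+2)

We need to factor b^3 + b^2*(-3) - 12 - 16*b.
The factored form is (b - 6) * (b + 1) * (2 + b).
d) (b - 6) * (b + 1) * (2 + b)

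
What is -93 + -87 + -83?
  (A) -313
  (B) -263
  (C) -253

First: -93 + -87 = -180
Then: -180 + -83 = -263
B) -263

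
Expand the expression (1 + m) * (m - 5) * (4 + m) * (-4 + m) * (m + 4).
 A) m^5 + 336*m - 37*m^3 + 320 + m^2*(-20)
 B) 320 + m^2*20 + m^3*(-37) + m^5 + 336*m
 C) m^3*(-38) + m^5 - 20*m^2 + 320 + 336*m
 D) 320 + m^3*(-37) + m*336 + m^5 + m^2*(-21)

Expanding (1 + m) * (m - 5) * (4 + m) * (-4 + m) * (m + 4):
= m^5 + 336*m - 37*m^3 + 320 + m^2*(-20)
A) m^5 + 336*m - 37*m^3 + 320 + m^2*(-20)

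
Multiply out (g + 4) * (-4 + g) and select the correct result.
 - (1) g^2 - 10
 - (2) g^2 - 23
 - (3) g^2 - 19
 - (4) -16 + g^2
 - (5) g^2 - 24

Expanding (g + 4) * (-4 + g):
= -16 + g^2
4) -16 + g^2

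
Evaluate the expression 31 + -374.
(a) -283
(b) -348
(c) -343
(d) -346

31 + -374 = -343
c) -343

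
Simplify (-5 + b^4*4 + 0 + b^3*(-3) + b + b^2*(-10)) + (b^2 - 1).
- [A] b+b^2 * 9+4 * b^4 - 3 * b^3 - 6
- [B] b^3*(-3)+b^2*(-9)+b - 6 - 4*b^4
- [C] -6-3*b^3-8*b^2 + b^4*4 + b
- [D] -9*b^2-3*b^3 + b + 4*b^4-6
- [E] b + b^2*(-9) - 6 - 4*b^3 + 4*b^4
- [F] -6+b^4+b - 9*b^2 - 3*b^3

Adding the polynomials and combining like terms:
(-5 + b^4*4 + 0 + b^3*(-3) + b + b^2*(-10)) + (b^2 - 1)
= -9*b^2-3*b^3 + b + 4*b^4-6
D) -9*b^2-3*b^3 + b + 4*b^4-6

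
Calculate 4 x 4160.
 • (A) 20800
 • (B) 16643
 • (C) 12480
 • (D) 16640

4 * 4160 = 16640
D) 16640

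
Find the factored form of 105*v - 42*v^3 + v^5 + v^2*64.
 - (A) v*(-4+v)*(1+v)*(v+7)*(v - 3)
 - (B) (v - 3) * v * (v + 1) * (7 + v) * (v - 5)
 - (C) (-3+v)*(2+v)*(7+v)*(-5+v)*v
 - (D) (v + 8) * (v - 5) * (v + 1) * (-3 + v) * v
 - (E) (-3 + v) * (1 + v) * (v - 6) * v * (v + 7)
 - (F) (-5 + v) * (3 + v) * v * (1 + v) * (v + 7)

We need to factor 105*v - 42*v^3 + v^5 + v^2*64.
The factored form is (v - 3) * v * (v + 1) * (7 + v) * (v - 5).
B) (v - 3) * v * (v + 1) * (7 + v) * (v - 5)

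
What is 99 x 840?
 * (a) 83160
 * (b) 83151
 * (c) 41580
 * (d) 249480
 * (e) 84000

99 * 840 = 83160
a) 83160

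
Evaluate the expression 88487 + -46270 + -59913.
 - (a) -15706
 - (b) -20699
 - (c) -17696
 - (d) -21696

First: 88487 + -46270 = 42217
Then: 42217 + -59913 = -17696
c) -17696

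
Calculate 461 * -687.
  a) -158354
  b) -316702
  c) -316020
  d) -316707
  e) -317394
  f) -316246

461 * -687 = -316707
d) -316707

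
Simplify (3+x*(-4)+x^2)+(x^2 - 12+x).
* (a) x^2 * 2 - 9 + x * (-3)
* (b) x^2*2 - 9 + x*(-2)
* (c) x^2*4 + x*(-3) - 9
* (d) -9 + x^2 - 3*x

Adding the polynomials and combining like terms:
(3 + x*(-4) + x^2) + (x^2 - 12 + x)
= x^2 * 2 - 9 + x * (-3)
a) x^2 * 2 - 9 + x * (-3)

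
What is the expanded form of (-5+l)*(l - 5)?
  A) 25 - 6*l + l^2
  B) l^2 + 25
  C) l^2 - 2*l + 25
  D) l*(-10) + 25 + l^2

Expanding (-5+l)*(l - 5):
= l*(-10) + 25 + l^2
D) l*(-10) + 25 + l^2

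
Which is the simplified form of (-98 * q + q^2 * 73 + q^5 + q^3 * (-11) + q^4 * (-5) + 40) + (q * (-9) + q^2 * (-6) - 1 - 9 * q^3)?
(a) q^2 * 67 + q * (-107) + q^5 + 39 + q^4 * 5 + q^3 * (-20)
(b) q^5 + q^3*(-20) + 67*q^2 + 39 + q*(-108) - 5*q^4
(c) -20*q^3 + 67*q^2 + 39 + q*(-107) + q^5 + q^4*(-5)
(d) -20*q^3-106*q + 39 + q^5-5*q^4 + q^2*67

Adding the polynomials and combining like terms:
(-98*q + q^2*73 + q^5 + q^3*(-11) + q^4*(-5) + 40) + (q*(-9) + q^2*(-6) - 1 - 9*q^3)
= -20*q^3 + 67*q^2 + 39 + q*(-107) + q^5 + q^4*(-5)
c) -20*q^3 + 67*q^2 + 39 + q*(-107) + q^5 + q^4*(-5)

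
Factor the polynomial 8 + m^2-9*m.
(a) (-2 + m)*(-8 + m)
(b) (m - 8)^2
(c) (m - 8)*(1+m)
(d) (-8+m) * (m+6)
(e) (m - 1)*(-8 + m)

We need to factor 8 + m^2-9*m.
The factored form is (m - 1)*(-8 + m).
e) (m - 1)*(-8 + m)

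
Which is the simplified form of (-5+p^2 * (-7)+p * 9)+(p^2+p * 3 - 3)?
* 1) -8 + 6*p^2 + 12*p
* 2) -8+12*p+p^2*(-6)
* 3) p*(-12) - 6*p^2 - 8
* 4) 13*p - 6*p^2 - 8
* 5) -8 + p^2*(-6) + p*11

Adding the polynomials and combining like terms:
(-5 + p^2*(-7) + p*9) + (p^2 + p*3 - 3)
= -8+12*p+p^2*(-6)
2) -8+12*p+p^2*(-6)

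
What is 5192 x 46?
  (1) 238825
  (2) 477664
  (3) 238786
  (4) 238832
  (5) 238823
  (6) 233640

5192 * 46 = 238832
4) 238832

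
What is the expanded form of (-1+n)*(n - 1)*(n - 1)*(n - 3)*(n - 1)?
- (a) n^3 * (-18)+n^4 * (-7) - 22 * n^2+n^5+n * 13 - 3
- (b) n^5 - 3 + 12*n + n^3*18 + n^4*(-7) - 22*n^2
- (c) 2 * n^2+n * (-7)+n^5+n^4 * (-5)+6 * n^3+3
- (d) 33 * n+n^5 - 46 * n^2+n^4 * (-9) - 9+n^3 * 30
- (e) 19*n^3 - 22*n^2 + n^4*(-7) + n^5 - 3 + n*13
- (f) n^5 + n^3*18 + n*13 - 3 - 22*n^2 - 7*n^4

Expanding (-1+n)*(n - 1)*(n - 1)*(n - 3)*(n - 1):
= n^5 + n^3*18 + n*13 - 3 - 22*n^2 - 7*n^4
f) n^5 + n^3*18 + n*13 - 3 - 22*n^2 - 7*n^4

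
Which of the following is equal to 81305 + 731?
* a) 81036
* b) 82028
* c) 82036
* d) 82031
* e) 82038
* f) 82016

81305 + 731 = 82036
c) 82036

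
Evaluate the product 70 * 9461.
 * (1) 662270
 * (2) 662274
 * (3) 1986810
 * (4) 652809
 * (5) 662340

70 * 9461 = 662270
1) 662270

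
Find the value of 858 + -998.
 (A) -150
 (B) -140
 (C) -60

858 + -998 = -140
B) -140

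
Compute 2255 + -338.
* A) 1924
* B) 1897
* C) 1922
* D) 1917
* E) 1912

2255 + -338 = 1917
D) 1917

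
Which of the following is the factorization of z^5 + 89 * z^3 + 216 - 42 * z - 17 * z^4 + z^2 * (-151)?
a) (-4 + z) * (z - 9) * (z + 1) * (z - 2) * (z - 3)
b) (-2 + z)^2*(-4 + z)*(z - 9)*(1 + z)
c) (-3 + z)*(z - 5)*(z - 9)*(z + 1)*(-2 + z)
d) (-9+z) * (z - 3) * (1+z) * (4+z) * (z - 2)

We need to factor z^5 + 89 * z^3 + 216 - 42 * z - 17 * z^4 + z^2 * (-151).
The factored form is (-4 + z) * (z - 9) * (z + 1) * (z - 2) * (z - 3).
a) (-4 + z) * (z - 9) * (z + 1) * (z - 2) * (z - 3)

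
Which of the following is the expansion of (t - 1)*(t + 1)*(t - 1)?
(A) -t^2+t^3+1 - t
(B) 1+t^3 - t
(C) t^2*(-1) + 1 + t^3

Expanding (t - 1)*(t + 1)*(t - 1):
= -t^2+t^3+1 - t
A) -t^2+t^3+1 - t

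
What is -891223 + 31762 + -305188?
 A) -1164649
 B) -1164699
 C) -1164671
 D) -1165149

First: -891223 + 31762 = -859461
Then: -859461 + -305188 = -1164649
A) -1164649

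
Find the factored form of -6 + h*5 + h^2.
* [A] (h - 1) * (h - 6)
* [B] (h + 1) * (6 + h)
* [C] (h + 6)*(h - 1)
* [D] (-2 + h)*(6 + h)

We need to factor -6 + h*5 + h^2.
The factored form is (h + 6)*(h - 1).
C) (h + 6)*(h - 1)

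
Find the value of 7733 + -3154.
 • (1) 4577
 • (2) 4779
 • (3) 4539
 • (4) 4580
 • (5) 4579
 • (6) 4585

7733 + -3154 = 4579
5) 4579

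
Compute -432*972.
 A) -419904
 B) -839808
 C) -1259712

-432 * 972 = -419904
A) -419904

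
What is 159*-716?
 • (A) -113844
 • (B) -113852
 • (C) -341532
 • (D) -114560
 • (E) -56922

159 * -716 = -113844
A) -113844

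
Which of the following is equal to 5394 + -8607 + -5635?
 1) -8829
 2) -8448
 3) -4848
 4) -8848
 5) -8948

First: 5394 + -8607 = -3213
Then: -3213 + -5635 = -8848
4) -8848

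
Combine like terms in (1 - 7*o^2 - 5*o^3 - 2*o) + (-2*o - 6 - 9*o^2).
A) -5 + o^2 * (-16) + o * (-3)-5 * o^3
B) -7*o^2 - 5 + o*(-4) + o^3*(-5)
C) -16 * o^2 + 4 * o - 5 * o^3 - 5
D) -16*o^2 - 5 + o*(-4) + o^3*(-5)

Adding the polynomials and combining like terms:
(1 - 7*o^2 - 5*o^3 - 2*o) + (-2*o - 6 - 9*o^2)
= -16*o^2 - 5 + o*(-4) + o^3*(-5)
D) -16*o^2 - 5 + o*(-4) + o^3*(-5)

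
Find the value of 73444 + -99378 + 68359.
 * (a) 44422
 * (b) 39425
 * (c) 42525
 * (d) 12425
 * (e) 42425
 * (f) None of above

First: 73444 + -99378 = -25934
Then: -25934 + 68359 = 42425
e) 42425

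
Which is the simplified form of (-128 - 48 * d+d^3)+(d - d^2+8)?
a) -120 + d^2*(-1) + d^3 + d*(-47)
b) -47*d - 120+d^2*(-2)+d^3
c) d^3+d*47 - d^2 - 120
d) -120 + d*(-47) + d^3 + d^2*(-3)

Adding the polynomials and combining like terms:
(-128 - 48*d + d^3) + (d - d^2 + 8)
= -120 + d^2*(-1) + d^3 + d*(-47)
a) -120 + d^2*(-1) + d^3 + d*(-47)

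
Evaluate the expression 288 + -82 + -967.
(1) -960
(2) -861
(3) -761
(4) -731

First: 288 + -82 = 206
Then: 206 + -967 = -761
3) -761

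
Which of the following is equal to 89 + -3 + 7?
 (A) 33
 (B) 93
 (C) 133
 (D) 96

First: 89 + -3 = 86
Then: 86 + 7 = 93
B) 93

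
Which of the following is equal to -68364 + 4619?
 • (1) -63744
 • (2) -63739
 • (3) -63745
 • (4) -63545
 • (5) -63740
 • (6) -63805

-68364 + 4619 = -63745
3) -63745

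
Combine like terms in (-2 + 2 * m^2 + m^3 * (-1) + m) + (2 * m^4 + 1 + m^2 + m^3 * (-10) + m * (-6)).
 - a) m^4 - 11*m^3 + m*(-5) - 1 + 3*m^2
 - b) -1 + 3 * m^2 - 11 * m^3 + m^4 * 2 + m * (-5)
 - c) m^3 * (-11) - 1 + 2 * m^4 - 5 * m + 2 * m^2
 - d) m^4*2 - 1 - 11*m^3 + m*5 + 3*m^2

Adding the polynomials and combining like terms:
(-2 + 2*m^2 + m^3*(-1) + m) + (2*m^4 + 1 + m^2 + m^3*(-10) + m*(-6))
= -1 + 3 * m^2 - 11 * m^3 + m^4 * 2 + m * (-5)
b) -1 + 3 * m^2 - 11 * m^3 + m^4 * 2 + m * (-5)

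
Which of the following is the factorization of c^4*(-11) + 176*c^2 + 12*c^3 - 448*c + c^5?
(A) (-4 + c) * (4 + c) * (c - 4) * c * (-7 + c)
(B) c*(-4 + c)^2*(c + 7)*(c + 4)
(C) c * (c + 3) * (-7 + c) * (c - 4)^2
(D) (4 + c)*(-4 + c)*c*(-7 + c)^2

We need to factor c^4*(-11) + 176*c^2 + 12*c^3 - 448*c + c^5.
The factored form is (-4 + c) * (4 + c) * (c - 4) * c * (-7 + c).
A) (-4 + c) * (4 + c) * (c - 4) * c * (-7 + c)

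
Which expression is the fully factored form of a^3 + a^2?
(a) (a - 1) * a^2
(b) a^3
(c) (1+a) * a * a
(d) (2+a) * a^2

We need to factor a^3 + a^2.
The factored form is (1+a) * a * a.
c) (1+a) * a * a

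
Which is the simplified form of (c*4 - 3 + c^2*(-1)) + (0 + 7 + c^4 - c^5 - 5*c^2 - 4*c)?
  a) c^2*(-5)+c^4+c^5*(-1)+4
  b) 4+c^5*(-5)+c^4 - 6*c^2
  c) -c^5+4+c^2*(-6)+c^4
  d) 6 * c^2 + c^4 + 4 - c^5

Adding the polynomials and combining like terms:
(c*4 - 3 + c^2*(-1)) + (0 + 7 + c^4 - c^5 - 5*c^2 - 4*c)
= -c^5+4+c^2*(-6)+c^4
c) -c^5+4+c^2*(-6)+c^4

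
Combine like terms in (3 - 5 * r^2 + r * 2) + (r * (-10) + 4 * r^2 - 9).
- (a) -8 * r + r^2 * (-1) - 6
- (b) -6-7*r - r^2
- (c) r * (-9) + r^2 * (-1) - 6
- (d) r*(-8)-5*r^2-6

Adding the polynomials and combining like terms:
(3 - 5*r^2 + r*2) + (r*(-10) + 4*r^2 - 9)
= -8 * r + r^2 * (-1) - 6
a) -8 * r + r^2 * (-1) - 6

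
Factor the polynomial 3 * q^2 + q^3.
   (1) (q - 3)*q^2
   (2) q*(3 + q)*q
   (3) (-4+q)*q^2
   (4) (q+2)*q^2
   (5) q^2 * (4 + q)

We need to factor 3 * q^2 + q^3.
The factored form is q*(3 + q)*q.
2) q*(3 + q)*q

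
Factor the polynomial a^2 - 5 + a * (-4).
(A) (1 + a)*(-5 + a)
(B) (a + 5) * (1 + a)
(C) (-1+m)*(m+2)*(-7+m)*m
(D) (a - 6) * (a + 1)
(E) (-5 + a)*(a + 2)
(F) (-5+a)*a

We need to factor a^2 - 5 + a * (-4).
The factored form is (1 + a)*(-5 + a).
A) (1 + a)*(-5 + a)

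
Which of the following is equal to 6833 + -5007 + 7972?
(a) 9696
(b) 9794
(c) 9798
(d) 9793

First: 6833 + -5007 = 1826
Then: 1826 + 7972 = 9798
c) 9798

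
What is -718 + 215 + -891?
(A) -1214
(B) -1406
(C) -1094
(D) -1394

First: -718 + 215 = -503
Then: -503 + -891 = -1394
D) -1394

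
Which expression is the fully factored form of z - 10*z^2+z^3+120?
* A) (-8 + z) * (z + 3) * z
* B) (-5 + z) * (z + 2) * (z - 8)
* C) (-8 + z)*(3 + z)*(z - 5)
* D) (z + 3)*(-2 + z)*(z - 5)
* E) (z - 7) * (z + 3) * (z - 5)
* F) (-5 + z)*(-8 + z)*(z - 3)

We need to factor z - 10*z^2+z^3+120.
The factored form is (-8 + z)*(3 + z)*(z - 5).
C) (-8 + z)*(3 + z)*(z - 5)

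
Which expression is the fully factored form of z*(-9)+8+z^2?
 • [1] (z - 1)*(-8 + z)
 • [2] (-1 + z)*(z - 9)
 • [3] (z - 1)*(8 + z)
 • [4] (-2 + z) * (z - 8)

We need to factor z*(-9)+8+z^2.
The factored form is (z - 1)*(-8 + z).
1) (z - 1)*(-8 + z)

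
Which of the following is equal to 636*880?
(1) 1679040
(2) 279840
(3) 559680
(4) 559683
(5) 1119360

636 * 880 = 559680
3) 559680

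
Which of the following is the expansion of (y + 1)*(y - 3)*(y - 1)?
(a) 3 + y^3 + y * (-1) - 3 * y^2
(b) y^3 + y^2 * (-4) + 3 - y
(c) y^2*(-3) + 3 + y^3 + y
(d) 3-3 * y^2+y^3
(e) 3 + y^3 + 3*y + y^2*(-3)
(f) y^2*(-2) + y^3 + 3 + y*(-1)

Expanding (y + 1)*(y - 3)*(y - 1):
= 3 + y^3 + y * (-1) - 3 * y^2
a) 3 + y^3 + y * (-1) - 3 * y^2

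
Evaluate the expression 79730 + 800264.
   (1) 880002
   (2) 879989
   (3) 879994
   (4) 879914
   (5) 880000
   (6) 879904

79730 + 800264 = 879994
3) 879994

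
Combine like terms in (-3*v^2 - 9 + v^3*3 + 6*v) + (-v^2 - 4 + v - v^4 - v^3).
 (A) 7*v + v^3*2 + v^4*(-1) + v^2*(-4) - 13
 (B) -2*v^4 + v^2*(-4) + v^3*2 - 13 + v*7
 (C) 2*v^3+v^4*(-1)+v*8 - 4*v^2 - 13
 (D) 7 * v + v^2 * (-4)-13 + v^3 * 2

Adding the polynomials and combining like terms:
(-3*v^2 - 9 + v^3*3 + 6*v) + (-v^2 - 4 + v - v^4 - v^3)
= 7*v + v^3*2 + v^4*(-1) + v^2*(-4) - 13
A) 7*v + v^3*2 + v^4*(-1) + v^2*(-4) - 13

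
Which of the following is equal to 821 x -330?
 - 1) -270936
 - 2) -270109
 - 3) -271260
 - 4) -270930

821 * -330 = -270930
4) -270930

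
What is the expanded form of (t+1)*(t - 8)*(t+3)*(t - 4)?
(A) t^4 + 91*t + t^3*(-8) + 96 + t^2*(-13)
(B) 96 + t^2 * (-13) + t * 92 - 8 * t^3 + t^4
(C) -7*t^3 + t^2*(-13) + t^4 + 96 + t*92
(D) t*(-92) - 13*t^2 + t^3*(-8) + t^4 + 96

Expanding (t+1)*(t - 8)*(t+3)*(t - 4):
= 96 + t^2 * (-13) + t * 92 - 8 * t^3 + t^4
B) 96 + t^2 * (-13) + t * 92 - 8 * t^3 + t^4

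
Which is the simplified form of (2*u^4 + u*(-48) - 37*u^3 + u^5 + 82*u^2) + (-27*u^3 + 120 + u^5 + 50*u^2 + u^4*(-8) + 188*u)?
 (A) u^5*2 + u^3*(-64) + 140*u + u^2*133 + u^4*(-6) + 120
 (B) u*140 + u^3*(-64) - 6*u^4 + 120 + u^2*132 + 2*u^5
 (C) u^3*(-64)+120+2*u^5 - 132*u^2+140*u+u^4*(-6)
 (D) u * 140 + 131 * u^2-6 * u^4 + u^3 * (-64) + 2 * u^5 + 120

Adding the polynomials and combining like terms:
(2*u^4 + u*(-48) - 37*u^3 + u^5 + 82*u^2) + (-27*u^3 + 120 + u^5 + 50*u^2 + u^4*(-8) + 188*u)
= u*140 + u^3*(-64) - 6*u^4 + 120 + u^2*132 + 2*u^5
B) u*140 + u^3*(-64) - 6*u^4 + 120 + u^2*132 + 2*u^5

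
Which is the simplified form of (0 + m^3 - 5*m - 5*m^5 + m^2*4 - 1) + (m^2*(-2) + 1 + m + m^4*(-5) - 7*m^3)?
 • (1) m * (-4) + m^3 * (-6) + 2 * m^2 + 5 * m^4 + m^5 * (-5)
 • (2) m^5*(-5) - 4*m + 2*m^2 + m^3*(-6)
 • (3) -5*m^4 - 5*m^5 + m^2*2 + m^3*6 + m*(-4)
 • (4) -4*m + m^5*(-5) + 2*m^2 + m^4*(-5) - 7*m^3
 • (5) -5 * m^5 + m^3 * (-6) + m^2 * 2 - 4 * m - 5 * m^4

Adding the polynomials and combining like terms:
(0 + m^3 - 5*m - 5*m^5 + m^2*4 - 1) + (m^2*(-2) + 1 + m + m^4*(-5) - 7*m^3)
= -5 * m^5 + m^3 * (-6) + m^2 * 2 - 4 * m - 5 * m^4
5) -5 * m^5 + m^3 * (-6) + m^2 * 2 - 4 * m - 5 * m^4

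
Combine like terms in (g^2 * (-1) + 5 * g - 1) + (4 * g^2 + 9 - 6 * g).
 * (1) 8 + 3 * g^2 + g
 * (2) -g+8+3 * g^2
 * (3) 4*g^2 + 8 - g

Adding the polynomials and combining like terms:
(g^2*(-1) + 5*g - 1) + (4*g^2 + 9 - 6*g)
= -g+8+3 * g^2
2) -g+8+3 * g^2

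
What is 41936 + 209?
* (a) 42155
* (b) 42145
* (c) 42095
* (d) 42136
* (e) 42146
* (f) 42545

41936 + 209 = 42145
b) 42145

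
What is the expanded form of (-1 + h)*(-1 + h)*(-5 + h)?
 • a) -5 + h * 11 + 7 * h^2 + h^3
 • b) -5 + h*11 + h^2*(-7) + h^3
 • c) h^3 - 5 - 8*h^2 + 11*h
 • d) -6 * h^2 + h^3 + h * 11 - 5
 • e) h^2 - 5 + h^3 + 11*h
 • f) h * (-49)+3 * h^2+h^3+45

Expanding (-1 + h)*(-1 + h)*(-5 + h):
= -5 + h*11 + h^2*(-7) + h^3
b) -5 + h*11 + h^2*(-7) + h^3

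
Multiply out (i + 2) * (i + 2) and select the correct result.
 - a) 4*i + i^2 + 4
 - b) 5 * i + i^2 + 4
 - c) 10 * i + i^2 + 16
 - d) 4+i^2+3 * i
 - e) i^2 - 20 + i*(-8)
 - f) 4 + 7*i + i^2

Expanding (i + 2) * (i + 2):
= 4*i + i^2 + 4
a) 4*i + i^2 + 4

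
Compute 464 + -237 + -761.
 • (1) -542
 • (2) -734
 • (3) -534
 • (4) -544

First: 464 + -237 = 227
Then: 227 + -761 = -534
3) -534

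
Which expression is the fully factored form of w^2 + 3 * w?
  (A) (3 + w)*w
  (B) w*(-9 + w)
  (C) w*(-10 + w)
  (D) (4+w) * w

We need to factor w^2 + 3 * w.
The factored form is (3 + w)*w.
A) (3 + w)*w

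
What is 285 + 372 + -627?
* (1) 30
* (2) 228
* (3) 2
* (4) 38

First: 285 + 372 = 657
Then: 657 + -627 = 30
1) 30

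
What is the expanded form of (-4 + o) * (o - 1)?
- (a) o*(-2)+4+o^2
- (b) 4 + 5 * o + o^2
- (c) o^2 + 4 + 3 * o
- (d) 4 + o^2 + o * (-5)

Expanding (-4 + o) * (o - 1):
= 4 + o^2 + o * (-5)
d) 4 + o^2 + o * (-5)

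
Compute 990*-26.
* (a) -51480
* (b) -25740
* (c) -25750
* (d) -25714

990 * -26 = -25740
b) -25740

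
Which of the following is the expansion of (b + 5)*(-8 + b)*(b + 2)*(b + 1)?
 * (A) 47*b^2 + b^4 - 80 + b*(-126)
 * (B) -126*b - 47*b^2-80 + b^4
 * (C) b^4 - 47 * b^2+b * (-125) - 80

Expanding (b + 5)*(-8 + b)*(b + 2)*(b + 1):
= -126*b - 47*b^2-80 + b^4
B) -126*b - 47*b^2-80 + b^4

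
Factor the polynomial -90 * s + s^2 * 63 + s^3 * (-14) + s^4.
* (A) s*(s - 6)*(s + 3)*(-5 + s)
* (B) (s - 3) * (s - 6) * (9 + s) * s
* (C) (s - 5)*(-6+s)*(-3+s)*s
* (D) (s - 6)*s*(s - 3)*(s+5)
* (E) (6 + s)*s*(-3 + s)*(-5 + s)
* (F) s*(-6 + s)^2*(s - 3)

We need to factor -90 * s + s^2 * 63 + s^3 * (-14) + s^4.
The factored form is (s - 5)*(-6+s)*(-3+s)*s.
C) (s - 5)*(-6+s)*(-3+s)*s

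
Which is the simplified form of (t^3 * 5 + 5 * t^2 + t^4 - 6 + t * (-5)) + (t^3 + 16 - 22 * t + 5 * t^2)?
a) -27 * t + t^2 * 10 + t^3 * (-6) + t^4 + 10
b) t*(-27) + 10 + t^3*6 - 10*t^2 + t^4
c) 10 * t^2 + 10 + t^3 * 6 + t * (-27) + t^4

Adding the polynomials and combining like terms:
(t^3*5 + 5*t^2 + t^4 - 6 + t*(-5)) + (t^3 + 16 - 22*t + 5*t^2)
= 10 * t^2 + 10 + t^3 * 6 + t * (-27) + t^4
c) 10 * t^2 + 10 + t^3 * 6 + t * (-27) + t^4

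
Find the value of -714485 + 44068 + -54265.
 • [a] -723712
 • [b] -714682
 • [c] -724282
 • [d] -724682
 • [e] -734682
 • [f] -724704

First: -714485 + 44068 = -670417
Then: -670417 + -54265 = -724682
d) -724682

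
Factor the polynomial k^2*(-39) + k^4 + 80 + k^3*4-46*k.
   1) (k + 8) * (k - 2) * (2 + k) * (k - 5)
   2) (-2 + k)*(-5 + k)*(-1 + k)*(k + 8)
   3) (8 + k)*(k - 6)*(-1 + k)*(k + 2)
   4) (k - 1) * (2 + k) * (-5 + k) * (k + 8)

We need to factor k^2*(-39) + k^4 + 80 + k^3*4-46*k.
The factored form is (k - 1) * (2 + k) * (-5 + k) * (k + 8).
4) (k - 1) * (2 + k) * (-5 + k) * (k + 8)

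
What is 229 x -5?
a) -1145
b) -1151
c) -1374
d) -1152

229 * -5 = -1145
a) -1145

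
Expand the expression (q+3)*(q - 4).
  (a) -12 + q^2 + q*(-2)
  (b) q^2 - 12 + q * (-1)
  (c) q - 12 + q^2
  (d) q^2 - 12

Expanding (q+3)*(q - 4):
= q^2 - 12 + q * (-1)
b) q^2 - 12 + q * (-1)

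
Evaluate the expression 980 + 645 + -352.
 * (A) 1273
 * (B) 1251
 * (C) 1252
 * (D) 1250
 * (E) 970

First: 980 + 645 = 1625
Then: 1625 + -352 = 1273
A) 1273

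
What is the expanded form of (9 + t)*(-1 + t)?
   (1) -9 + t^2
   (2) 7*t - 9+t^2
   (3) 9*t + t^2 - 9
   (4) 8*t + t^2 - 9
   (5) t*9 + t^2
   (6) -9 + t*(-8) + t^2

Expanding (9 + t)*(-1 + t):
= 8*t + t^2 - 9
4) 8*t + t^2 - 9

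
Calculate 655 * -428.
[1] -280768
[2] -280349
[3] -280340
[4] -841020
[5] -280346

655 * -428 = -280340
3) -280340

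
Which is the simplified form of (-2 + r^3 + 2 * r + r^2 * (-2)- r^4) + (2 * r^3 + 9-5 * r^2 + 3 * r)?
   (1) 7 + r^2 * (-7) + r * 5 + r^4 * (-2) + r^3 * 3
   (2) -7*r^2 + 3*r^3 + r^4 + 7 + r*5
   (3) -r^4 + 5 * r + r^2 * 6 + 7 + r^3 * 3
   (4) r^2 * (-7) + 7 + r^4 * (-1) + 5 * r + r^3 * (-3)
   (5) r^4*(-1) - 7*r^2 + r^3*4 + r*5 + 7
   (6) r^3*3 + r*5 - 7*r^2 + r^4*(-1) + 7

Adding the polynomials and combining like terms:
(-2 + r^3 + 2*r + r^2*(-2) - r^4) + (2*r^3 + 9 - 5*r^2 + 3*r)
= r^3*3 + r*5 - 7*r^2 + r^4*(-1) + 7
6) r^3*3 + r*5 - 7*r^2 + r^4*(-1) + 7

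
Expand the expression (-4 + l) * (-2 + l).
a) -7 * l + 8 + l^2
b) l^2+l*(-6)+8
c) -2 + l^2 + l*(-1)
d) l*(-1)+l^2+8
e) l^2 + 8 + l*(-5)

Expanding (-4 + l) * (-2 + l):
= l^2+l*(-6)+8
b) l^2+l*(-6)+8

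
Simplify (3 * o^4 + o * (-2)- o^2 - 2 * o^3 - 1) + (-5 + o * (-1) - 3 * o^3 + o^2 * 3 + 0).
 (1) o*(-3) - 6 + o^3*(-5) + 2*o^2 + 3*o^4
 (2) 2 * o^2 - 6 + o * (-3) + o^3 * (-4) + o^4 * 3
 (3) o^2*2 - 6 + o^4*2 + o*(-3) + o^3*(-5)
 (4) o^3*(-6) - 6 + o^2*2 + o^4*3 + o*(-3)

Adding the polynomials and combining like terms:
(3*o^4 + o*(-2) - o^2 - 2*o^3 - 1) + (-5 + o*(-1) - 3*o^3 + o^2*3 + 0)
= o*(-3) - 6 + o^3*(-5) + 2*o^2 + 3*o^4
1) o*(-3) - 6 + o^3*(-5) + 2*o^2 + 3*o^4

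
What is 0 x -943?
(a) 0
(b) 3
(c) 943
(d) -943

0 * -943 = 0
a) 0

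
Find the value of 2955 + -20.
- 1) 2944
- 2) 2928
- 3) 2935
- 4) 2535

2955 + -20 = 2935
3) 2935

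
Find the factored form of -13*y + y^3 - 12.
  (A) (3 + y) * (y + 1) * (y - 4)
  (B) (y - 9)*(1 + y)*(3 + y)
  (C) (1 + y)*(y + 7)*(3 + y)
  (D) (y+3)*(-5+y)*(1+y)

We need to factor -13*y + y^3 - 12.
The factored form is (3 + y) * (y + 1) * (y - 4).
A) (3 + y) * (y + 1) * (y - 4)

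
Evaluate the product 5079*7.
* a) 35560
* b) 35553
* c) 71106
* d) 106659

5079 * 7 = 35553
b) 35553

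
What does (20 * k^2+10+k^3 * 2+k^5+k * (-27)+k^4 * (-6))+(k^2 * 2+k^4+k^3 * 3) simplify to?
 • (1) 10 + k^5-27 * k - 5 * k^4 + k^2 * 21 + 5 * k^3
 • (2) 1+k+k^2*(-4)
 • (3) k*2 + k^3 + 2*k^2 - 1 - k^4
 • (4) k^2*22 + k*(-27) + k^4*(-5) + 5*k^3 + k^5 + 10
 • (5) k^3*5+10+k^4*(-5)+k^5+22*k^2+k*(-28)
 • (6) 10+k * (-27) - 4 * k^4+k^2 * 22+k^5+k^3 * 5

Adding the polynomials and combining like terms:
(20*k^2 + 10 + k^3*2 + k^5 + k*(-27) + k^4*(-6)) + (k^2*2 + k^4 + k^3*3)
= k^2*22 + k*(-27) + k^4*(-5) + 5*k^3 + k^5 + 10
4) k^2*22 + k*(-27) + k^4*(-5) + 5*k^3 + k^5 + 10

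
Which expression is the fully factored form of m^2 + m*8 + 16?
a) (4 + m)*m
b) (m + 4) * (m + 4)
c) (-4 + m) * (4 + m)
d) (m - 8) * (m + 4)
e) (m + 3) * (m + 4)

We need to factor m^2 + m*8 + 16.
The factored form is (m + 4) * (m + 4).
b) (m + 4) * (m + 4)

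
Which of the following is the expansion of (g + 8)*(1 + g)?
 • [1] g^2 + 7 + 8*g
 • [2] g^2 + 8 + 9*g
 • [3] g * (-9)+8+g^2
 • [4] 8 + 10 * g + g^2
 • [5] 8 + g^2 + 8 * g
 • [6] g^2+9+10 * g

Expanding (g + 8)*(1 + g):
= g^2 + 8 + 9*g
2) g^2 + 8 + 9*g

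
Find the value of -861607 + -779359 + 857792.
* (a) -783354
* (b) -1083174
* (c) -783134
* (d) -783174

First: -861607 + -779359 = -1640966
Then: -1640966 + 857792 = -783174
d) -783174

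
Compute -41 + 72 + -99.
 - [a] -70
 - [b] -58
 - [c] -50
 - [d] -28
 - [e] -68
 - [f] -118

First: -41 + 72 = 31
Then: 31 + -99 = -68
e) -68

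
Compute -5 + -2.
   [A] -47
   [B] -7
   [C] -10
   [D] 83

-5 + -2 = -7
B) -7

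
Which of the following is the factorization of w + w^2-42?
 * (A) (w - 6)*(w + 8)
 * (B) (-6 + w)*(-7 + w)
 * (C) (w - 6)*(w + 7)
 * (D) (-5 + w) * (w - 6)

We need to factor w + w^2-42.
The factored form is (w - 6)*(w + 7).
C) (w - 6)*(w + 7)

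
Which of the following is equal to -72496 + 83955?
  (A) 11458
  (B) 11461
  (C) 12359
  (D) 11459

-72496 + 83955 = 11459
D) 11459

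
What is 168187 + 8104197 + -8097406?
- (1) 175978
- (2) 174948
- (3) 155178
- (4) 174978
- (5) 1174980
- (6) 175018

First: 168187 + 8104197 = 8272384
Then: 8272384 + -8097406 = 174978
4) 174978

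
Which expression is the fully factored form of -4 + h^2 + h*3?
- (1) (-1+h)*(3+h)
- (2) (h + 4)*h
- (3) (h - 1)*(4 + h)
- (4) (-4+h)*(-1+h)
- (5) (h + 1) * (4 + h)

We need to factor -4 + h^2 + h*3.
The factored form is (h - 1)*(4 + h).
3) (h - 1)*(4 + h)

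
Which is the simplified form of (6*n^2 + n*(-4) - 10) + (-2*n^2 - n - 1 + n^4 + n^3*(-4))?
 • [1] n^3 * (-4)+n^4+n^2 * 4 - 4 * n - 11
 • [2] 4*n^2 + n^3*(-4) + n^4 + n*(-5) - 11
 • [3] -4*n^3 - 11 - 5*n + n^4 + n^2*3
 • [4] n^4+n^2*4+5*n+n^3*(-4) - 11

Adding the polynomials and combining like terms:
(6*n^2 + n*(-4) - 10) + (-2*n^2 - n - 1 + n^4 + n^3*(-4))
= 4*n^2 + n^3*(-4) + n^4 + n*(-5) - 11
2) 4*n^2 + n^3*(-4) + n^4 + n*(-5) - 11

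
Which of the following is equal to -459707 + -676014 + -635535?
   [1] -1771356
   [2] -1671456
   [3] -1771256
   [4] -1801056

First: -459707 + -676014 = -1135721
Then: -1135721 + -635535 = -1771256
3) -1771256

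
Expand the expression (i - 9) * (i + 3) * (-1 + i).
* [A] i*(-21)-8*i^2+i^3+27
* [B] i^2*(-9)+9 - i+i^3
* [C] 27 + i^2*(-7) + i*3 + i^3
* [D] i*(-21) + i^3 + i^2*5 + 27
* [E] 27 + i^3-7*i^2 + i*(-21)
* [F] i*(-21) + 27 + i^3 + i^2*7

Expanding (i - 9) * (i + 3) * (-1 + i):
= 27 + i^3-7*i^2 + i*(-21)
E) 27 + i^3-7*i^2 + i*(-21)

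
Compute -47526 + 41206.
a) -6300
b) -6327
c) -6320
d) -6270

-47526 + 41206 = -6320
c) -6320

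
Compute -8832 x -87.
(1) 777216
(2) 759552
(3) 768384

-8832 * -87 = 768384
3) 768384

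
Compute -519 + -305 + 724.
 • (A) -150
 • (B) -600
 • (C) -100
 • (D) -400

First: -519 + -305 = -824
Then: -824 + 724 = -100
C) -100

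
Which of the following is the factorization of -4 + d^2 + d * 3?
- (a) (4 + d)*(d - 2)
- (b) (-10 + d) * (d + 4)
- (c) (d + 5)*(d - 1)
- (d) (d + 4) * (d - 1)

We need to factor -4 + d^2 + d * 3.
The factored form is (d + 4) * (d - 1).
d) (d + 4) * (d - 1)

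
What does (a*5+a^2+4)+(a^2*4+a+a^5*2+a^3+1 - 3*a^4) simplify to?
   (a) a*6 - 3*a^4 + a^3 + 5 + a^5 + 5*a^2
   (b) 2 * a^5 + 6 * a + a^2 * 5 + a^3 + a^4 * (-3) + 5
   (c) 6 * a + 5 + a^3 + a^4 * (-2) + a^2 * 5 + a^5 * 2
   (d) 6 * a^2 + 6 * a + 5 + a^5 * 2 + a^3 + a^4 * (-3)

Adding the polynomials and combining like terms:
(a*5 + a^2 + 4) + (a^2*4 + a + a^5*2 + a^3 + 1 - 3*a^4)
= 2 * a^5 + 6 * a + a^2 * 5 + a^3 + a^4 * (-3) + 5
b) 2 * a^5 + 6 * a + a^2 * 5 + a^3 + a^4 * (-3) + 5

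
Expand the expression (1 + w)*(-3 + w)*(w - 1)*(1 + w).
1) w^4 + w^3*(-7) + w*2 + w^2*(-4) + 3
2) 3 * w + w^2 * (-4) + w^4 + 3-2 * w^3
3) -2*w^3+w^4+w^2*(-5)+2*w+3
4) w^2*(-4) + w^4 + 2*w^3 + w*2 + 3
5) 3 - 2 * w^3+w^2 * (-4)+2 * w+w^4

Expanding (1 + w)*(-3 + w)*(w - 1)*(1 + w):
= 3 - 2 * w^3+w^2 * (-4)+2 * w+w^4
5) 3 - 2 * w^3+w^2 * (-4)+2 * w+w^4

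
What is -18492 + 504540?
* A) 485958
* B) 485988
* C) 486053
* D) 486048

-18492 + 504540 = 486048
D) 486048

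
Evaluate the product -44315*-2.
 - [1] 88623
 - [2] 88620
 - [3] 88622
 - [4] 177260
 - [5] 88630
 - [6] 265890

-44315 * -2 = 88630
5) 88630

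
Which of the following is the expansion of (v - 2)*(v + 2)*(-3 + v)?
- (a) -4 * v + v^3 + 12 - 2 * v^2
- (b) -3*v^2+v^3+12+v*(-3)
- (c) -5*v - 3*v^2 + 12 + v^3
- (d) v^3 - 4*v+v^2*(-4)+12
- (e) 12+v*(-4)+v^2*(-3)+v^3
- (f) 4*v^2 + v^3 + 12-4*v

Expanding (v - 2)*(v + 2)*(-3 + v):
= 12+v*(-4)+v^2*(-3)+v^3
e) 12+v*(-4)+v^2*(-3)+v^3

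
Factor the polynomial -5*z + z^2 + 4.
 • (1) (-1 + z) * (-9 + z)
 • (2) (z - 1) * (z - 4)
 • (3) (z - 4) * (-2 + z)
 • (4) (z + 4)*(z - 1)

We need to factor -5*z + z^2 + 4.
The factored form is (z - 1) * (z - 4).
2) (z - 1) * (z - 4)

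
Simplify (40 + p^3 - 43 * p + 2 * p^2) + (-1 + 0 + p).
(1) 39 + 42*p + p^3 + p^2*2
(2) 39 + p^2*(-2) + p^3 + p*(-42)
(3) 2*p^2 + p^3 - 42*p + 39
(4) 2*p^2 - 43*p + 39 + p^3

Adding the polynomials and combining like terms:
(40 + p^3 - 43*p + 2*p^2) + (-1 + 0 + p)
= 2*p^2 + p^3 - 42*p + 39
3) 2*p^2 + p^3 - 42*p + 39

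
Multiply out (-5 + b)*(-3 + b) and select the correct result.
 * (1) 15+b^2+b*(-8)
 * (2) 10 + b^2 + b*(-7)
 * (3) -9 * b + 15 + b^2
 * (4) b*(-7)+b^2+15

Expanding (-5 + b)*(-3 + b):
= 15+b^2+b*(-8)
1) 15+b^2+b*(-8)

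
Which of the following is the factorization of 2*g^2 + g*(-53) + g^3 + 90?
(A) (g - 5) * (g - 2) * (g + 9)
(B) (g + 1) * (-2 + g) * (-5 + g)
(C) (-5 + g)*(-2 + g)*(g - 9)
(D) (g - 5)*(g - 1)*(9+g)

We need to factor 2*g^2 + g*(-53) + g^3 + 90.
The factored form is (g - 5) * (g - 2) * (g + 9).
A) (g - 5) * (g - 2) * (g + 9)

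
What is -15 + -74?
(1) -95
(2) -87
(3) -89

-15 + -74 = -89
3) -89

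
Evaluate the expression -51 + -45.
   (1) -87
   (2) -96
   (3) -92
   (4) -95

-51 + -45 = -96
2) -96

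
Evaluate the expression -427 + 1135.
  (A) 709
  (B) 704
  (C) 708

-427 + 1135 = 708
C) 708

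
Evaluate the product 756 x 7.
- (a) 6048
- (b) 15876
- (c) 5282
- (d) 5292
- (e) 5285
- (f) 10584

756 * 7 = 5292
d) 5292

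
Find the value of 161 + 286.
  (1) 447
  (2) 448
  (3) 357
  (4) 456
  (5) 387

161 + 286 = 447
1) 447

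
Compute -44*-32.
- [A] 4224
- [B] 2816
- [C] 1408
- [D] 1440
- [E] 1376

-44 * -32 = 1408
C) 1408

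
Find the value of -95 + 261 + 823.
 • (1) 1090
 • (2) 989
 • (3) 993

First: -95 + 261 = 166
Then: 166 + 823 = 989
2) 989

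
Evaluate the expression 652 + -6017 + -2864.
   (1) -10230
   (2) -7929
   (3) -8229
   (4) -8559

First: 652 + -6017 = -5365
Then: -5365 + -2864 = -8229
3) -8229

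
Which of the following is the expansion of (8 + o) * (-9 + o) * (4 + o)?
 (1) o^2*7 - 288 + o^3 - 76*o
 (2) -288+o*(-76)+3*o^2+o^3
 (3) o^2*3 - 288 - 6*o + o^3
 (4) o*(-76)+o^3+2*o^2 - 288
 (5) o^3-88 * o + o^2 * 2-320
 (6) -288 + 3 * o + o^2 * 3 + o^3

Expanding (8 + o) * (-9 + o) * (4 + o):
= -288+o*(-76)+3*o^2+o^3
2) -288+o*(-76)+3*o^2+o^3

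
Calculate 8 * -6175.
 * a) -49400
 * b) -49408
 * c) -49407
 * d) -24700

8 * -6175 = -49400
a) -49400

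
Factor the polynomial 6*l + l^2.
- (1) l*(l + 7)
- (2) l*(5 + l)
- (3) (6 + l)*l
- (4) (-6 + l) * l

We need to factor 6*l + l^2.
The factored form is (6 + l)*l.
3) (6 + l)*l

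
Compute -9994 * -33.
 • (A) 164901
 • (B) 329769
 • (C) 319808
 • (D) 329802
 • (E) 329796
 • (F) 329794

-9994 * -33 = 329802
D) 329802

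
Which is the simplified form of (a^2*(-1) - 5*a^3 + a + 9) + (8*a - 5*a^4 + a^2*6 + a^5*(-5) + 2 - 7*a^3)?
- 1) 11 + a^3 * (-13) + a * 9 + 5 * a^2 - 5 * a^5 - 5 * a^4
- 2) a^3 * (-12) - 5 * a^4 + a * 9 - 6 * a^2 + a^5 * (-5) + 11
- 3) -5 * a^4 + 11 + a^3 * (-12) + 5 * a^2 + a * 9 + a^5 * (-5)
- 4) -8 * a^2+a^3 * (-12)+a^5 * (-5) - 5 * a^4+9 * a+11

Adding the polynomials and combining like terms:
(a^2*(-1) - 5*a^3 + a + 9) + (8*a - 5*a^4 + a^2*6 + a^5*(-5) + 2 - 7*a^3)
= -5 * a^4 + 11 + a^3 * (-12) + 5 * a^2 + a * 9 + a^5 * (-5)
3) -5 * a^4 + 11 + a^3 * (-12) + 5 * a^2 + a * 9 + a^5 * (-5)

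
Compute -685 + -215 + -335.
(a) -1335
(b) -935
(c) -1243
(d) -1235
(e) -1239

First: -685 + -215 = -900
Then: -900 + -335 = -1235
d) -1235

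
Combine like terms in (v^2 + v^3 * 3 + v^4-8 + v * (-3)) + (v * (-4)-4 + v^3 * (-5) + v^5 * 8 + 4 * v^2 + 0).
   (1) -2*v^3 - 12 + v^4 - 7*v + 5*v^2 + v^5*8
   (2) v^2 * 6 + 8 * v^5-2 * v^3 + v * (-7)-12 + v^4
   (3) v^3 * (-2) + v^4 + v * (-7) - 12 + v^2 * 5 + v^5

Adding the polynomials and combining like terms:
(v^2 + v^3*3 + v^4 - 8 + v*(-3)) + (v*(-4) - 4 + v^3*(-5) + v^5*8 + 4*v^2 + 0)
= -2*v^3 - 12 + v^4 - 7*v + 5*v^2 + v^5*8
1) -2*v^3 - 12 + v^4 - 7*v + 5*v^2 + v^5*8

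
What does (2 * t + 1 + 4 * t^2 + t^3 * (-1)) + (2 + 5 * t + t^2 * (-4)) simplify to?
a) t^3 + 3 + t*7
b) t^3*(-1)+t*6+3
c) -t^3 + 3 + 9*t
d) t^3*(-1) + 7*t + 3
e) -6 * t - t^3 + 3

Adding the polynomials and combining like terms:
(2*t + 1 + 4*t^2 + t^3*(-1)) + (2 + 5*t + t^2*(-4))
= t^3*(-1) + 7*t + 3
d) t^3*(-1) + 7*t + 3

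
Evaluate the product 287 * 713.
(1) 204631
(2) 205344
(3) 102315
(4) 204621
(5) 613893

287 * 713 = 204631
1) 204631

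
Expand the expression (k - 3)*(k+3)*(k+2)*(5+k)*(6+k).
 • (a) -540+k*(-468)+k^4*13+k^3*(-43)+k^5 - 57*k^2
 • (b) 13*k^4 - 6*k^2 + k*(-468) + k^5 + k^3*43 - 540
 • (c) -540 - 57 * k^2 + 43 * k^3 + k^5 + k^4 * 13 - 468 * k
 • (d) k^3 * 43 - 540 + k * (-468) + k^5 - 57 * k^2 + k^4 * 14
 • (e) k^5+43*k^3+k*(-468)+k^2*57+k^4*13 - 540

Expanding (k - 3)*(k+3)*(k+2)*(5+k)*(6+k):
= -540 - 57 * k^2 + 43 * k^3 + k^5 + k^4 * 13 - 468 * k
c) -540 - 57 * k^2 + 43 * k^3 + k^5 + k^4 * 13 - 468 * k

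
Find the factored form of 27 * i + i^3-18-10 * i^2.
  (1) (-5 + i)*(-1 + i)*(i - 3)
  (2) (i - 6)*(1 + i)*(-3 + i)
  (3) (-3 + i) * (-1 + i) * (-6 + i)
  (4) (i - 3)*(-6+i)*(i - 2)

We need to factor 27 * i + i^3-18-10 * i^2.
The factored form is (-3 + i) * (-1 + i) * (-6 + i).
3) (-3 + i) * (-1 + i) * (-6 + i)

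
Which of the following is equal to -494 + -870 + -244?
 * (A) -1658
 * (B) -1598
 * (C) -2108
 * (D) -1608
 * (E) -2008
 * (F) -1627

First: -494 + -870 = -1364
Then: -1364 + -244 = -1608
D) -1608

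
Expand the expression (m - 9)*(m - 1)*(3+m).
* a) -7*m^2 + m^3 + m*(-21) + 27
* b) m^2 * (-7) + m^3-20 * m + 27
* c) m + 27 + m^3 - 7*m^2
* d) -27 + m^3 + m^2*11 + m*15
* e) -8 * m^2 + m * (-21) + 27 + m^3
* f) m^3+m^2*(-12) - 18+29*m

Expanding (m - 9)*(m - 1)*(3+m):
= -7*m^2 + m^3 + m*(-21) + 27
a) -7*m^2 + m^3 + m*(-21) + 27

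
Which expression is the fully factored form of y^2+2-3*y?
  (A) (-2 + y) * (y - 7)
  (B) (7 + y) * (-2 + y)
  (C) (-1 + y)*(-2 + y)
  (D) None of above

We need to factor y^2+2-3*y.
The factored form is (-1 + y)*(-2 + y).
C) (-1 + y)*(-2 + y)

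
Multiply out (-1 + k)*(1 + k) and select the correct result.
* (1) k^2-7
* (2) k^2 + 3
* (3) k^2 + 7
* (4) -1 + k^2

Expanding (-1 + k)*(1 + k):
= -1 + k^2
4) -1 + k^2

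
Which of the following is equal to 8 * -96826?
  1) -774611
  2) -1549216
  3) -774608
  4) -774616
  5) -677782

8 * -96826 = -774608
3) -774608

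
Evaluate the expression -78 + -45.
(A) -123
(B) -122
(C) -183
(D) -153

-78 + -45 = -123
A) -123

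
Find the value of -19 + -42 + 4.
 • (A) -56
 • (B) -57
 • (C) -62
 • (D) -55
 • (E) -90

First: -19 + -42 = -61
Then: -61 + 4 = -57
B) -57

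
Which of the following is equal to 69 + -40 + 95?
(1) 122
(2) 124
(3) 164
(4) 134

First: 69 + -40 = 29
Then: 29 + 95 = 124
2) 124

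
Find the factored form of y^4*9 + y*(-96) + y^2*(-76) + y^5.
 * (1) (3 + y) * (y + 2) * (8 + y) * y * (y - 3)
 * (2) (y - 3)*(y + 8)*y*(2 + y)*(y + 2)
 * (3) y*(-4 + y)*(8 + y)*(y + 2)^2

We need to factor y^4*9 + y*(-96) + y^2*(-76) + y^5.
The factored form is (y - 3)*(y + 8)*y*(2 + y)*(y + 2).
2) (y - 3)*(y + 8)*y*(2 + y)*(y + 2)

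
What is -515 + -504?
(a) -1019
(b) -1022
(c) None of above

-515 + -504 = -1019
a) -1019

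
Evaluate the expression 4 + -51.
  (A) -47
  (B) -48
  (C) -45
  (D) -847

4 + -51 = -47
A) -47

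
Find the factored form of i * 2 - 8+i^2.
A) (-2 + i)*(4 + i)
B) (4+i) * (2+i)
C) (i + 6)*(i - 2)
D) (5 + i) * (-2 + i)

We need to factor i * 2 - 8+i^2.
The factored form is (-2 + i)*(4 + i).
A) (-2 + i)*(4 + i)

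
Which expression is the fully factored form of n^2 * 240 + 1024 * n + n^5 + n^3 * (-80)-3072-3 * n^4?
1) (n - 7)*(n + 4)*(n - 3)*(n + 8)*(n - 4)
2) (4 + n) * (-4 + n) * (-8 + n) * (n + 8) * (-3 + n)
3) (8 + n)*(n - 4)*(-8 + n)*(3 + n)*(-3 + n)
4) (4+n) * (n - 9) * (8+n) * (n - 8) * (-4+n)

We need to factor n^2 * 240 + 1024 * n + n^5 + n^3 * (-80)-3072-3 * n^4.
The factored form is (4 + n) * (-4 + n) * (-8 + n) * (n + 8) * (-3 + n).
2) (4 + n) * (-4 + n) * (-8 + n) * (n + 8) * (-3 + n)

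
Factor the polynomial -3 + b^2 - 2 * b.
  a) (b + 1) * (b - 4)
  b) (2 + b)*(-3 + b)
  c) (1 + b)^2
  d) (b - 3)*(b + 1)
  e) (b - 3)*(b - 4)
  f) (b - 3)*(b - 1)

We need to factor -3 + b^2 - 2 * b.
The factored form is (b - 3)*(b + 1).
d) (b - 3)*(b + 1)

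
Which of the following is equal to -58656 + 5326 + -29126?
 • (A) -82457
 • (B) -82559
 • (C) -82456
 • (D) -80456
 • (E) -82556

First: -58656 + 5326 = -53330
Then: -53330 + -29126 = -82456
C) -82456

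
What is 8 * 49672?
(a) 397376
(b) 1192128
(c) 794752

8 * 49672 = 397376
a) 397376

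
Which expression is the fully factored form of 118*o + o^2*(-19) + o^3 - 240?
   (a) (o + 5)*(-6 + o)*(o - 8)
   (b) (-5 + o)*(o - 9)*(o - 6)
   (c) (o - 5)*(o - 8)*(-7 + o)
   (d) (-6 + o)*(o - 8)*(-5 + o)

We need to factor 118*o + o^2*(-19) + o^3 - 240.
The factored form is (-6 + o)*(o - 8)*(-5 + o).
d) (-6 + o)*(o - 8)*(-5 + o)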